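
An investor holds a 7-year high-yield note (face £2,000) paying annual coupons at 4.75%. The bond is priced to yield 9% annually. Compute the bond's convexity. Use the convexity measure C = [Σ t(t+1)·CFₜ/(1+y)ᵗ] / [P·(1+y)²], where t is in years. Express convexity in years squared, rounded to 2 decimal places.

With y = 0.09:
  t   CF        PV=CF/(1+0.09)^t    t·PV        t(t+1)·PV
  1        95.00        87.1560        87.1560         174.3119
  2        95.00        79.9596       159.9192         479.7576
  3        95.00        73.3574       220.0723         880.2892
  4        95.00        67.3004       269.2016       1,346.0079
  5        95.00        61.7435       308.7174       1,852.3045
  6        95.00        56.6454       339.8724       2,379.1066
  7     2,095.00     1,146.0367     8,022.2572      64,178.0576
  Σ                  1,572.1990     9,407.1960      71,289.8353
P = 1,572.1990.
Convexity = Σ t(t+1)·PV / [P·(1+y)²] = 71,289.8353 / (1,572.1990 × 1.188100) = 38.16516.

38.17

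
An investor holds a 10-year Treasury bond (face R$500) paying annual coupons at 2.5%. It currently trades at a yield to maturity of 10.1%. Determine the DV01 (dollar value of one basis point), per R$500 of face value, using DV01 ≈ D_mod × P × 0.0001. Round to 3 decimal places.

R$0.206

Periodic yield y = 0.101.
  t   CF        PV=CF/(1+0.101)^t    t·PV
  1        12.50        11.3533        11.3533
  2        12.50        10.3118        20.6236
  3        12.50         9.3659        28.0976
  4        12.50         8.5067        34.0268
  5        12.50         7.7263        38.6317
  6        12.50         7.0176        42.1054
  7        12.50         6.3738        44.6166
  8        12.50         5.7891        46.3128
  9        12.50         5.2580        47.3224
  10      512.50       195.8036     1,958.0360
  Σ                    267.5061     2,271.1263
P = 267.5061; D_Mac = 8.49000 yrs; D_mod = 7.71117 yrs.
DV01 ≈ 7.71117 × 267.5061 × 0.0001 = 0.206278.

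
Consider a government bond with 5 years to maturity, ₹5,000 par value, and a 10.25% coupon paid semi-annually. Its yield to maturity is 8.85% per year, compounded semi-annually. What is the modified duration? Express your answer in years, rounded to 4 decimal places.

Periodic yield y = 0.04425. First find Macaulay duration:
  t   CF        PV=CF/(1+0.04425)^t    t·PV
  1       256.25       245.3914       245.3914
  2       256.25       234.9930       469.9860
  3       256.25       225.0352       675.1055
  4       256.25       215.4993       861.9973
  5       256.25       206.3676     1,031.8379
  6       256.25       197.6228     1,185.7366
  7       256.25       189.2485     1,324.7396
  8       256.25       181.2291     1,449.8330
  9       256.25       173.5496     1,561.9460
  10    5,256.25     3,409.0328    34,090.3275
  Σ                  5,277.9692    42,896.9010
P = 5,277.9692; Macaulay duration = 42,896.9010 / 5,277.9692 = 8.12754 half-year periods = 4.06377 years.
Modified duration = D_Mac / (1 + y) = 4.06377 / 1.04425 = 3.89157 years.

3.8916 years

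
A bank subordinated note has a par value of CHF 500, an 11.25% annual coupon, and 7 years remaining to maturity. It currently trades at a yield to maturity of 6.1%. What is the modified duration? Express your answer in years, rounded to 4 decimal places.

Periodic yield y = 0.061. First find Macaulay duration:
  t   CF        PV=CF/(1+0.061)^t    t·PV
  1        56.25        53.0160        53.0160
  2        56.25        49.9680        99.9360
  3        56.25        47.0952       141.2855
  4        56.25        44.3875       177.5501
  5        56.25        41.8356       209.1778
  6        56.25        39.4303       236.5819
  7       556.25       367.5042     2,572.5296
  Σ                    643.2368     3,490.0769
P = 643.2368; Macaulay duration = 3,490.0769 / 643.2368 = 5.42580 years.
Modified duration = D_Mac / (1 + y) = 5.42580 / 1.061 = 5.11386 years.

5.1139 years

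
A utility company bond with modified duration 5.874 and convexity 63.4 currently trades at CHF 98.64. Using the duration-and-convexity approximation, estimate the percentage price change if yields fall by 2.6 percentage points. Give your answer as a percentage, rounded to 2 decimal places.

+17.42%

Duration effect: -D_mod·Δy = -5.874 × (-0.026) = +0.152724
Convexity effect: ½·C·(Δy)² = 0.5 × 63.4 × (-0.026)² = +0.0214292
ΔP/P ≈ +0.152724 + 0.0214292 = +0.1741532
= +17.41532%.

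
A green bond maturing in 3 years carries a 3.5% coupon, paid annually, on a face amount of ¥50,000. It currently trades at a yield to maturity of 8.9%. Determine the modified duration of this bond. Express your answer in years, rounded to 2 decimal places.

2.66 years

Periodic yield y = 0.089. First find Macaulay duration:
  t   CF        PV=CF/(1+0.089)^t    t·PV
  1     1,750.00     1,606.9789     1,606.9789
  2     1,750.00     1,475.6464     2,951.2927
  3    51,750.00    40,070.6802   120,212.0407
  Σ                 43,153.3055   124,770.3122
P = 43,153.3055; Macaulay duration = 124,770.3122 / 43,153.3055 = 2.89133 years.
Modified duration = D_Mac / (1 + y) = 2.89133 / 1.089 = 2.65503 years.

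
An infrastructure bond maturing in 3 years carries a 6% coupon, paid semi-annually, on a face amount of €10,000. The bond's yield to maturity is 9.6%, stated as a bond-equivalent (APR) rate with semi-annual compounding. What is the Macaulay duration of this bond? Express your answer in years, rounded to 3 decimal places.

Periodic yield y = 0.048. Discount each cash flow and weight by its period:
  t   CF        PV=CF/(1+0.048)^t    t·PV
  1       300.00       286.2595       286.2595
  2       300.00       273.1484       546.2968
  3       300.00       260.6378       781.9134
  4       300.00       248.7002       994.8008
  5       300.00       237.3093     1,186.5467
  6    10,300.00     7,774.4474    46,646.6843
  Σ                  9,080.5027    50,442.5016
Price P = Σ PV = 9,080.5027.
Macaulay duration = Σ(t·PV) / P = 50,442.5016 / 9,080.5027 = 5.55503 half-year periods.
In years: 5.55503 / 2 = 2.77752 years.

2.778 years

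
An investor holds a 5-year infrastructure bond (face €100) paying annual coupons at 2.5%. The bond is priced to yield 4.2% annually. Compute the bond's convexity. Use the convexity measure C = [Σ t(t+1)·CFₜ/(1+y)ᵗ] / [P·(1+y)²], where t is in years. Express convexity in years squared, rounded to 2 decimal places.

25.80

With y = 0.042:
  t   CF        PV=CF/(1+0.042)^t    t·PV        t(t+1)·PV
  1         2.50         2.3992         2.3992           4.7985
  2         2.50         2.3025         4.6051          13.8152
  3         2.50         2.2097         6.6292          26.5166
  4         2.50         2.1207         8.4826          42.4130
  5       102.50        83.4421       417.2105       2,503.2633
  Σ                     92.4742       439.3266       2,590.8065
P = 92.4742.
Convexity = Σ t(t+1)·PV / [P·(1+y)²] = 2,590.8065 / (92.4742 × 1.085764) = 25.80351.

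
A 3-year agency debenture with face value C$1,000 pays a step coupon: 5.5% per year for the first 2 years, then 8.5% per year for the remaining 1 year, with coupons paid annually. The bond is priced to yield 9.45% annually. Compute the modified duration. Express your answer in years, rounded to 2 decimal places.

Periodic yield y = 0.0945. First find Macaulay duration:
  t   CF        PV=CF/(1+0.0945)^t    t·PV
  1        55.00        50.2513        50.2513
  2        55.00        45.9125        91.8250
  3     1,085.00       827.5275     2,482.5825
  Σ                    923.6913     2,624.6588
P = 923.6913; Macaulay duration = 2,624.6588 / 923.6913 = 2.84149 years.
Modified duration = D_Mac / (1 + y) = 2.84149 / 1.0945 = 2.59615 years.

2.60 years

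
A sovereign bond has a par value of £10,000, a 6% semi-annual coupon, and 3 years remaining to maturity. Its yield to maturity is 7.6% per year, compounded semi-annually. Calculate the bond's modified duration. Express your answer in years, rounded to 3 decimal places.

Periodic yield y = 0.038. First find Macaulay duration:
  t   CF        PV=CF/(1+0.038)^t    t·PV
  1       300.00       289.0173       289.0173
  2       300.00       278.4367       556.8735
  3       300.00       268.2435       804.7305
  4       300.00       258.4234     1,033.6936
  5       300.00       248.9628     1,244.8141
  6    10,300.00     8,234.8009    49,408.8054
  Σ                  9,577.8847    53,337.9344
P = 9,577.8847; Macaulay duration = 53,337.9344 / 9,577.8847 = 5.56886 half-year periods = 2.78443 years.
Modified duration = D_Mac / (1 + y) = 2.78443 / 1.038 = 2.68250 years.

2.682 years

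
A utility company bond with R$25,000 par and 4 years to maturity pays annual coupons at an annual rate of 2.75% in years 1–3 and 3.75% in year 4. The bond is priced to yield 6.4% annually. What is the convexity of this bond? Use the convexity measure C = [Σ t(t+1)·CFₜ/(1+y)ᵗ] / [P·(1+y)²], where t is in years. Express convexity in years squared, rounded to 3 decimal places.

With y = 0.064:
  t   CF        PV=CF/(1+0.064)^t    t·PV        t(t+1)·PV
  1       687.50       646.1466       646.1466       1,292.2932
  2       687.50       607.2807     1,214.5613       3,643.6839
  3       687.50       570.7525     1,712.2575       6,849.0299
  4    25,937.50    20,237.7209    80,950.8836     404,754.4180
  Σ                 22,061.9007    84,523.8490     416,539.4251
P = 22,061.9007.
Convexity = Σ t(t+1)·PV / [P·(1+y)²] = 416,539.4251 / (22,061.9007 × 1.132096) = 16.67746.

16.677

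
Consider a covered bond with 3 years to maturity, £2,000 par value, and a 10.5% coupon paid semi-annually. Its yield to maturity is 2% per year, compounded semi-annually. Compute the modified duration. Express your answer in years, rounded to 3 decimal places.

2.665 years

Periodic yield y = 0.01. First find Macaulay duration:
  t   CF        PV=CF/(1+0.01)^t    t·PV
  1       105.00       103.9604       103.9604
  2       105.00       102.9311       205.8622
  3       105.00       101.9120       305.7359
  4       105.00       100.9029       403.6117
  5       105.00        99.9039       499.5195
  6     2,105.00     1,983.0052    11,898.0313
  Σ                  2,492.6155    13,416.7210
P = 2,492.6155; Macaulay duration = 13,416.7210 / 2,492.6155 = 5.38259 half-year periods = 2.69129 years.
Modified duration = D_Mac / (1 + y) = 2.69129 / 1.01 = 2.66465 years.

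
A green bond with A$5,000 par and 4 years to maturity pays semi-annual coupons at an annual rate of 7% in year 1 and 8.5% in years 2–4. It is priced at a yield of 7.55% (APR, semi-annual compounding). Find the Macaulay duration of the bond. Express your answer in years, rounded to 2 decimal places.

3.52 years

Periodic yield y = 0.03775. Discount each cash flow and weight by its period:
  t   CF        PV=CF/(1+0.03775)^t    t·PV
  1       175.00       168.6341       168.6341
  2       175.00       162.4997       324.9994
  3       212.50       190.1432       570.4295
  4       212.50       183.2264       732.9055
  5       212.50       176.5612       882.8059
  6       212.50       170.1385     1,020.8307
  7       212.50       163.9494     1,147.6456
  8     5,212.50     3,875.2893    31,002.3146
  Σ                  5,090.4416    35,850.5652
Price P = Σ PV = 5,090.4416.
Macaulay duration = Σ(t·PV) / P = 35,850.5652 / 5,090.4416 = 7.04272 half-year periods.
In years: 7.04272 / 2 = 3.52136 years.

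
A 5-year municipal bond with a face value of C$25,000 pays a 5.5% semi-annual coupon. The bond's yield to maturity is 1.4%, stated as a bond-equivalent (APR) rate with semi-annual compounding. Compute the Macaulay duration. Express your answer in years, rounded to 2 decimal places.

Periodic yield y = 0.007. Discount each cash flow and weight by its period:
  t   CF        PV=CF/(1+0.007)^t    t·PV
  1       687.50       682.7210       682.7210
  2       687.50       677.9751     1,355.9503
  3       687.50       673.2623     2,019.7869
  4       687.50       668.5822     2,674.3289
  5       687.50       663.9347     3,319.6734
  6       687.50       659.3194     3,955.9166
  7       687.50       654.7363     4,583.1540
  8       687.50       650.1850     5,201.4799
  9       687.50       645.6653     5,810.9880
  10   25,687.50    23,956.7077   239,567.0768
  Σ                 29,933.0890   269,171.0756
Price P = Σ PV = 29,933.0890.
Macaulay duration = Σ(t·PV) / P = 269,171.0756 / 29,933.0890 = 8.99243 half-year periods.
In years: 8.99243 / 2 = 4.49621 years.

4.50 years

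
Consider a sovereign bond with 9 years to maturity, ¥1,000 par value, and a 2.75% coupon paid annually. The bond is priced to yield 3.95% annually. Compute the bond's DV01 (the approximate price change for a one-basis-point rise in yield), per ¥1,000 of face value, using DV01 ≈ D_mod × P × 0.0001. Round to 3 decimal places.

Periodic yield y = 0.0395.
  t   CF        PV=CF/(1+0.0395)^t    t·PV
  1        27.50        26.4550        26.4550
  2        27.50        25.4498        50.8995
  3        27.50        24.4827        73.4481
  4        27.50        23.5524        94.2095
  5        27.50        22.6574       113.2870
  6        27.50        21.7964       130.7787
  7        27.50        20.9682       146.7774
  8        27.50        20.1714       161.3715
  9     1,027.50       725.0390     6,525.3513
  Σ                    910.5724     7,322.5780
P = 910.5724; D_Mac = 8.04173 yrs; D_mod = 7.73615 yrs.
DV01 ≈ 7.73615 × 910.5724 × 0.0001 = 0.704433.

¥0.704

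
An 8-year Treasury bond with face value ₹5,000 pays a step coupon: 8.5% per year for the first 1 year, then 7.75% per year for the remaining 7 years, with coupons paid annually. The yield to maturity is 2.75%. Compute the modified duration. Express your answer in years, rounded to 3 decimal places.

Periodic yield y = 0.0275. First find Macaulay duration:
  t   CF        PV=CF/(1+0.0275)^t    t·PV
  1       425.00       413.6253       413.6253
  2       387.50       367.0355       734.0710
  3       387.50       357.2121     1,071.6364
  4       387.50       347.6517     1,390.6069
  5       387.50       338.3472     1,691.7359
  6       387.50       329.2917     1,975.7499
  7       387.50       320.4785     2,243.3495
  8     5,387.50     4,336.4330    34,691.4638
  Σ                  6,810.0750    44,212.2387
P = 6,810.0750; Macaulay duration = 44,212.2387 / 6,810.0750 = 6.49218 years.
Modified duration = D_Mac / (1 + y) = 6.49218 / 1.0275 = 6.31842 years.

6.318 years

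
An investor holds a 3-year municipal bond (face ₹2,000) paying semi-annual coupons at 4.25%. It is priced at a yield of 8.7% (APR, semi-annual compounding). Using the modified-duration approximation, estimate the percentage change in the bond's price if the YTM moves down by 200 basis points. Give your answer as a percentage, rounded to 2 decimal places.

+5.44%

Periodic yield y = 0.0435. Modified duration first:
  t   CF        PV=CF/(1+0.0435)^t    t·PV
  1        42.50        40.7283        40.7283
  2        42.50        39.0305        78.0610
  3        42.50        37.4034       112.2103
  4        42.50        35.8442       143.3769
  5        42.50        34.3500       171.7500
  6     2,042.50     1,582.0032     9,492.0189
  Σ                  1,769.3596    10,038.1454
P = 1,769.3596; D_Mac = 5.67332 half-year periods = 2.83666 yrs; D_mod = 2.83666/(1+0.0435) = 2.71841 yrs.
ΔP/P ≈ -D_mod · Δy = -2.71841 × (-0.02) = +0.054368 = +5.4368%.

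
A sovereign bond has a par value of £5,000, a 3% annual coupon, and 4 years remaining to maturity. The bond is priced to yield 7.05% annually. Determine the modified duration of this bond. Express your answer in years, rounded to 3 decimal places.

3.562 years

Periodic yield y = 0.0705. First find Macaulay duration:
  t   CF        PV=CF/(1+0.0705)^t    t·PV
  1       150.00       140.1214       140.1214
  2       150.00       130.8935       261.7869
  3       150.00       122.2732       366.8196
  4     5,150.00     3,921.5752    15,686.3006
  Σ                  4,314.8632    16,455.0285
P = 4,314.8632; Macaulay duration = 16,455.0285 / 4,314.8632 = 3.81357 years.
Modified duration = D_Mac / (1 + y) = 3.81357 / 1.0705 = 3.56242 years.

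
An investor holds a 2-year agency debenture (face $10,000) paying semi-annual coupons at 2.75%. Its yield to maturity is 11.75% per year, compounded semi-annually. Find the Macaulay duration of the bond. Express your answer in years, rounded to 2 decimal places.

Periodic yield y = 0.05875. Discount each cash flow and weight by its period:
  t   CF        PV=CF/(1+0.05875)^t    t·PV
  1       137.50       129.8701       129.8701
  2       137.50       122.6636       245.3273
  3       137.50       115.8570       347.5711
  4    10,137.50     8,067.8381    32,271.3524
  Σ                  8,436.2289    32,994.1209
Price P = Σ PV = 8,436.2289.
Macaulay duration = Σ(t·PV) / P = 32,994.1209 / 8,436.2289 = 3.91100 half-year periods.
In years: 3.91100 / 2 = 1.95550 years.

1.96 years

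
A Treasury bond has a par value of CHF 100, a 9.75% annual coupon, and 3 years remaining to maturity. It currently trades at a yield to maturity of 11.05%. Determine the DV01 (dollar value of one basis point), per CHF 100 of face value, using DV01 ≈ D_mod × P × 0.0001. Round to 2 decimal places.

CHF 0.02

Periodic yield y = 0.1105.
  t   CF        PV=CF/(1+0.1105)^t    t·PV
  1         9.75         8.7798         8.7798
  2         9.75         7.9062        15.8124
  3       109.75        80.1399       240.4197
  Σ                     96.8259       265.0119
P = 96.8259; D_Mac = 2.73699 yrs; D_mod = 2.46465 yrs.
DV01 ≈ 2.46465 × 96.8259 × 0.0001 = 0.023864.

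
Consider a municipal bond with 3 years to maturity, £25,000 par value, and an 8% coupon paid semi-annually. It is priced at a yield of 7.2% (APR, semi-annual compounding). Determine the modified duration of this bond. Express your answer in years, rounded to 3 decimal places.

2.634 years

Periodic yield y = 0.036. First find Macaulay duration:
  t   CF        PV=CF/(1+0.036)^t    t·PV
  1     1,000.00       965.2510       965.2510
  2     1,000.00       931.7094     1,863.4189
  3     1,000.00       899.3334     2,698.0003
  4     1,000.00       868.0825     3,472.3298
  5     1,000.00       837.9174     4,189.5871
  6    26,000.00    21,028.8157   126,172.8944
  Σ                 25,531.1094   139,361.4814
P = 25,531.1094; Macaulay duration = 139,361.4814 / 25,531.1094 = 5.45850 half-year periods = 2.72925 years.
Modified duration = D_Mac / (1 + y) = 2.72925 / 1.036 = 2.63441 years.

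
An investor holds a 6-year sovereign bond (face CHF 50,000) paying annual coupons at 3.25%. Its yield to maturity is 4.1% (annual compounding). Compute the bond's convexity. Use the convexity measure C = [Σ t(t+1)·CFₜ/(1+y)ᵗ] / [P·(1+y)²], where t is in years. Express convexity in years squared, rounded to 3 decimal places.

34.778

With y = 0.041:
  t   CF        PV=CF/(1+0.041)^t    t·PV        t(t+1)·PV
  1     1,625.00     1,560.9990     1,560.9990       3,121.9981
  2     1,625.00     1,499.5188     2,999.0375       8,997.1126
  3     1,625.00     1,440.4599     4,321.3797      17,285.5190
  4     1,625.00     1,383.7271     5,534.9084      27,674.5420
  5     1,625.00     1,329.2287     6,646.1436      39,876.8617
  6    51,625.00    40,565.3930   243,392.3579   1,703,746.5052
  Σ                 47,779.3265   264,454.8262   1,800,702.5386
P = 47,779.3265.
Convexity = Σ t(t+1)·PV / [P·(1+y)²] = 1,800,702.5386 / (47,779.3265 × 1.083681) = 34.77767.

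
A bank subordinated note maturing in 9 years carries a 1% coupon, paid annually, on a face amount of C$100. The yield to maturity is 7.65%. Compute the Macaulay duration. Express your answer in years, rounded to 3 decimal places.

Periodic yield y = 0.0765. Discount each cash flow and weight by its year:
  t   CF        PV=CF/(1+0.0765)^t    t·PV
  1         1.00         0.9289         0.9289
  2         1.00         0.8629         1.7258
  3         1.00         0.8016         2.4048
  4         1.00         0.7446         2.9785
  5         1.00         0.6917         3.4586
  6         1.00         0.6426         3.8554
  7         1.00         0.5969         4.1783
  8         1.00         0.5545         4.4359
  9       101.00        52.0230       468.2066
  Σ                     57.8467       492.1729
Price P = Σ PV = 57.8467.
Macaulay duration = Σ(t·PV) / P = 492.1729 / 57.8467 = 8.50822 years.

8.508 years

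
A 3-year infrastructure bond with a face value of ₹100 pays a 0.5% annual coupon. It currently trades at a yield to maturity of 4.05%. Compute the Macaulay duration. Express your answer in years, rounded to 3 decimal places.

Periodic yield y = 0.0405. Discount each cash flow and weight by its year:
  t   CF        PV=CF/(1+0.0405)^t    t·PV
  1         0.50         0.4805         0.4805
  2         0.50         0.4618         0.9237
  3       100.50        89.2154       267.6462
  Σ                     90.1578       269.0504
Price P = Σ PV = 90.1578.
Macaulay duration = Σ(t·PV) / P = 269.0504 / 90.1578 = 2.98422 years.

2.984 years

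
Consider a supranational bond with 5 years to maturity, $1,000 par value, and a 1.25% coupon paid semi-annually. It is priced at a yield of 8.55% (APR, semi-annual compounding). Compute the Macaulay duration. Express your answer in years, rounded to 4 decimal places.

Periodic yield y = 0.04275. Discount each cash flow and weight by its period:
  t   CF        PV=CF/(1+0.04275)^t    t·PV
  1         6.25         5.9938         5.9938
  2         6.25         5.7480        11.4961
  3         6.25         5.5124        16.5372
  4         6.25         5.2864        21.1456
  5         6.25         5.0697        25.3483
  6         6.25         4.8618        29.1709
  7         6.25         4.6625        32.6375
  8         6.25         4.4713        35.7708
  9         6.25         4.2880        38.5923
  10    1,006.25       662.0700     6,620.7000
  Σ                    707.9639     6,837.3923
Price P = Σ PV = 707.9639.
Macaulay duration = Σ(t·PV) / P = 6,837.3923 / 707.9639 = 9.65783 half-year periods.
In years: 9.65783 / 2 = 4.82891 years.

4.8289 years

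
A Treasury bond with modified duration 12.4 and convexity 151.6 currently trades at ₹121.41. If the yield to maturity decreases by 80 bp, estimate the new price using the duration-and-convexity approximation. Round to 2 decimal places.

Duration effect: -D_mod·Δy = -12.4 × (-0.008) = +0.099200
Convexity effect: ½·C·(Δy)² = 0.5 × 151.6 × (-0.008)² = +0.0048512
ΔP/P ≈ +0.099200 + 0.0048512 = +0.1040512
New price ≈ 121.41 × (1 + 0.1040512) = 134.042856192.

₹134.04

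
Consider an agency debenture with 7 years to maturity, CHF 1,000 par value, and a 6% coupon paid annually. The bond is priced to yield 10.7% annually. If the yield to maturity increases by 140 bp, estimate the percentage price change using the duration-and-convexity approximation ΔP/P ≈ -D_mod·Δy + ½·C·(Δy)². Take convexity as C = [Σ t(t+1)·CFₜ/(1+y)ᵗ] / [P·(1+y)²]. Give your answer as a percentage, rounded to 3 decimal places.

With y = 0.107:
  t   CF        PV=CF/(1+0.107)^t    t·PV        t(t+1)·PV
  1        60.00        54.2005        54.2005         108.4011
  2        60.00        48.9616        97.9233         293.7699
  3        60.00        44.2291       132.6874         530.7495
  4        60.00        39.9540       159.8162         799.0809
  5        60.00        36.0922       180.4609       1,082.7655
  6        60.00        32.6036       195.6216       1,369.3511
  7     1,060.00       520.3224     3,642.2568      29,138.0542
  Σ                    776.3635     4,462.9667      33,322.1722
P = 776.3635; D_Mac = 5.74855 yrs; D_mod = 5.19291 yrs; C = 35.02458.
Duration effect: -5.19291 × (+0.014) = -0.072701
Convexity effect: 0.5 × 35.02458 × (0.014)² = +0.0034324
ΔP/P ≈ -0.072701 + 0.0034324 = -0.069268 = -6.9268%.

-6.927%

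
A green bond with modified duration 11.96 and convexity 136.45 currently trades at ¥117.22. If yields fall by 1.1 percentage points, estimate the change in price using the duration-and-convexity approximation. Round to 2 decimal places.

Duration effect: -D_mod·Δy = -11.96 × (-0.011) = +0.131560
Convexity effect: ½·C·(Δy)² = 0.5 × 136.45 × (-0.011)² = +0.008255225
ΔP/P ≈ +0.131560 + 0.008255225 = +0.139815225
ΔP ≈ 117.22 × (+0.139815225) = +16.3891406745.

+¥16.39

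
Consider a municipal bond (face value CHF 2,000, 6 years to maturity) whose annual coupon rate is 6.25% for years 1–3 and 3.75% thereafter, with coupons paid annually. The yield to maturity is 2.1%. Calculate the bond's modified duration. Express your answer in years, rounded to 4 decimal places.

5.1826 years

Periodic yield y = 0.021. First find Macaulay duration:
  t   CF        PV=CF/(1+0.021)^t    t·PV
  1       125.00       122.4290       122.4290
  2       125.00       119.9109       239.8217
  3       125.00       117.4445       352.3336
  4        75.00        69.0174       276.0694
  5        75.00        67.5978       337.9890
  6     2,075.00     1,831.7392    10,990.4354
  Σ                  2,328.1388    12,319.0781
P = 2,328.1388; Macaulay duration = 12,319.0781 / 2,328.1388 = 5.29138 years.
Modified duration = D_Mac / (1 + y) = 5.29138 / 1.021 = 5.18255 years.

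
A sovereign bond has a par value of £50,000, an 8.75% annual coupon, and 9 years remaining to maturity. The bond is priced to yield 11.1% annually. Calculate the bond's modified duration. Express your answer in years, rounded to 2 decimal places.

5.76 years

Periodic yield y = 0.111. First find Macaulay duration:
  t   CF        PV=CF/(1+0.111)^t    t·PV
  1     4,375.00     3,937.8938     3,937.8938
  2     4,375.00     3,544.4589     7,088.9177
  3     4,375.00     3,190.3320     9,570.9960
  4     4,375.00     2,871.5860    11,486.3438
  5     4,375.00     2,584.6858    12,923.4292
  6     4,375.00     2,326.4499    13,958.6994
  7     4,375.00     2,094.0143    14,658.1002
  8     4,375.00     1,884.8014    15,078.4109
  9    54,375.00    21,084.9580   189,764.6217
  Σ                 43,519.1800   278,467.4126
P = 43,519.1800; Macaulay duration = 278,467.4126 / 43,519.1800 = 6.39873 years.
Modified duration = D_Mac / (1 + y) = 6.39873 / 1.111 = 5.75943 years.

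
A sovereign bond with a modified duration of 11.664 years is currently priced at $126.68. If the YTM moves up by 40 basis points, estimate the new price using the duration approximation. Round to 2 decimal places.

$120.77

Duration approximation: ΔP/P ≈ -D_mod · Δy = -11.664 × (+0.004) = -0.046656.
New price ≈ 126.68 × (1 - 0.046656) = 120.76961792.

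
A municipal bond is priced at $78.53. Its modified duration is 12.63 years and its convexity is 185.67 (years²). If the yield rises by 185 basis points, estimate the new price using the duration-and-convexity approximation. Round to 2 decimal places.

$62.68

Duration effect: -D_mod·Δy = -12.63 × (+0.0185) = -0.233655
Convexity effect: ½·C·(Δy)² = 0.5 × 185.67 × (0.0185)² = +0.03177277875
ΔP/P ≈ -0.233655 + 0.03177277875 = -0.20188222125
New price ≈ 78.53 × (1 - 0.20188222125) = 62.6761891652375.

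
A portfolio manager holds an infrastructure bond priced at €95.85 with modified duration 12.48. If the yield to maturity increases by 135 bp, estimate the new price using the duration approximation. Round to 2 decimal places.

€79.70

Duration approximation: ΔP/P ≈ -D_mod · Δy = -12.48 × (+0.0135) = -0.168480.
New price ≈ 95.85 × (1 - 0.168480) = 79.701192.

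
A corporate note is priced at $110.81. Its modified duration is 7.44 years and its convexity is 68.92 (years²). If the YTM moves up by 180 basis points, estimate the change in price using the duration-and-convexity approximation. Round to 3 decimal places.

-$13.602

Duration effect: -D_mod·Δy = -7.44 × (+0.018) = -0.133920
Convexity effect: ½·C·(Δy)² = 0.5 × 68.92 × (0.018)² = +0.01116504
ΔP/P ≈ -0.133920 + 0.01116504 = -0.12275496
ΔP ≈ 110.81 × (-0.12275496) = -13.6024771176.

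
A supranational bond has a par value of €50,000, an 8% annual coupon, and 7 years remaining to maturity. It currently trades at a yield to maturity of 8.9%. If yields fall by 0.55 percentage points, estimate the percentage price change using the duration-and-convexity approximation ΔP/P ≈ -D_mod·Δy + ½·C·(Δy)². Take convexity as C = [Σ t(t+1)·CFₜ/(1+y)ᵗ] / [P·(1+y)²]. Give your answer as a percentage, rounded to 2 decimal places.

With y = 0.089:
  t   CF        PV=CF/(1+0.089)^t    t·PV        t(t+1)·PV
  1     4,000.00     3,673.0946     3,673.0946       7,346.1892
  2     4,000.00     3,372.9060     6,745.8119      20,237.4357
  3     4,000.00     3,097.2506     9,291.7519      37,167.0077
  4     4,000.00     2,844.1236    11,376.4946      56,882.4728
  5     4,000.00     2,611.6838    13,058.4189      78,350.5135
  6     4,000.00     2,398.2404    14,389.4423     100,726.0964
  7    54,000.00    29,730.2528   208,111.7693   1,664,894.1547
  Σ                 47,727.5518   266,646.7836   1,965,603.8700
P = 47,727.5518; D_Mac = 5.58685 yrs; D_mod = 5.13026 yrs; C = 34.72731.
Duration effect: -5.13026 × (-0.0055) = +0.028216
Convexity effect: 0.5 × 34.72731 × (-0.0055)² = +0.0005253
ΔP/P ≈ +0.028216 + 0.0005253 = +0.028742 = +2.8742%.

+2.87%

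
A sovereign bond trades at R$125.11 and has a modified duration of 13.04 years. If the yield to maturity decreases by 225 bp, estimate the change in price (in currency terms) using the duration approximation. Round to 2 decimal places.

+R$36.71

Duration approximation: ΔP/P ≈ -D_mod · Δy = -13.04 × (-0.0225) = +0.293400.
ΔP ≈ 125.11 × (+0.293400) = +36.707274.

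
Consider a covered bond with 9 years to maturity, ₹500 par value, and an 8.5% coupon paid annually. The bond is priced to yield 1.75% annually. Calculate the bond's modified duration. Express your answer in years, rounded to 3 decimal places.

Periodic yield y = 0.0175. First find Macaulay duration:
  t   CF        PV=CF/(1+0.0175)^t    t·PV
  1        42.50        41.7690        41.7690
  2        42.50        41.0507        82.1013
  3        42.50        40.3446       121.0339
  4        42.50        39.6507       158.6029
  5        42.50        38.9688       194.8439
  6        42.50        38.2986       229.7913
  7        42.50        37.6399       263.4790
  8        42.50        36.9925       295.9399
  9       542.50       464.0769     4,176.6924
  Σ                    778.7917     5,564.2538
P = 778.7917; Macaulay duration = 5,564.2538 / 778.7917 = 7.14473 years.
Modified duration = D_Mac / (1 + y) = 7.14473 / 1.0175 = 7.02184 years.

7.022 years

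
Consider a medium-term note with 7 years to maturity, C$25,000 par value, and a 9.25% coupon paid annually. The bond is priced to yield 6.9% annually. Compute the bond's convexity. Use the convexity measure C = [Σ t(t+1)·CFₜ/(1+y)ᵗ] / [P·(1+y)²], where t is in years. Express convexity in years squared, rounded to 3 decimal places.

With y = 0.069:
  t   CF        PV=CF/(1+0.069)^t    t·PV        t(t+1)·PV
  1     2,312.50     2,163.2367     2,163.2367       4,326.4733
  2     2,312.50     2,023.6077     4,047.2155      12,141.6464
  3     2,312.50     1,892.9913     5,678.9740      22,715.8960
  4     2,312.50     1,770.8057     7,083.2230      35,416.1148
  5     2,312.50     1,656.5068     8,282.5339      49,695.2031
  6     2,312.50     1,549.5854     9,297.5123      65,082.5859
  7    27,312.50    17,120.5423   119,843.7963     958,750.3707
  Σ                 28,177.2760   156,396.4916   1,148,128.2903
P = 28,177.2760.
Convexity = Σ t(t+1)·PV / [P·(1+y)²] = 1,148,128.2903 / (28,177.2760 × 1.142761) = 35.65628.

35.656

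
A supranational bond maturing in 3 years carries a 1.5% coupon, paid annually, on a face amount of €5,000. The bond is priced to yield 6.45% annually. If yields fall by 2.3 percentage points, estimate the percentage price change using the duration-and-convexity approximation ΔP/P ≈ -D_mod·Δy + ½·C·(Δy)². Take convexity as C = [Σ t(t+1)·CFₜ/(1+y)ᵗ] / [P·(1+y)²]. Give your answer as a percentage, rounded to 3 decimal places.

+6.653%

With y = 0.0645:
  t   CF        PV=CF/(1+0.0645)^t    t·PV        t(t+1)·PV
  1        75.00        70.4556        70.4556         140.9112
  2        75.00        66.1866       132.3732         397.1195
  3     5,075.00     4,207.2571    12,621.7712      50,487.0849
  Σ                  4,343.8993    12,824.6000      51,025.1156
P = 4,343.8993; D_Mac = 2.95232 yrs; D_mod = 2.77344 yrs; C = 10.36604.
Duration effect: -2.77344 × (-0.023) = +0.063789
Convexity effect: 0.5 × 10.36604 × (-0.023)² = +0.0027418
ΔP/P ≈ +0.063789 + 0.0027418 = +0.066531 = +6.6531%.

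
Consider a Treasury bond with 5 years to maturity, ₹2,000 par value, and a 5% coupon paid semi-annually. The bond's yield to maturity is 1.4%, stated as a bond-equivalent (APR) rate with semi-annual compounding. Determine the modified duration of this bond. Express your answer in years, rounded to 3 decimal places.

4.501 years

Periodic yield y = 0.007. First find Macaulay duration:
  t   CF        PV=CF/(1+0.007)^t    t·PV
  1        50.00        49.6524        49.6524
  2        50.00        49.3073        98.6146
  3        50.00        48.9645       146.8936
  4        50.00        48.6242       194.4966
  5        50.00        48.2862       241.4308
  6        50.00        47.9505       287.7030
  7        50.00        47.6172       333.3203
  8        50.00        47.2862       378.2894
  9        50.00        46.9575       422.6173
  10    2,050.00     1,911.8735    19,118.7351
  Σ                  2,346.5194    21,271.7532
P = 2,346.5194; Macaulay duration = 21,271.7532 / 2,346.5194 = 9.06524 half-year periods = 4.53262 years.
Modified duration = D_Mac / (1 + y) = 4.53262 / 1.007 = 4.50111 years.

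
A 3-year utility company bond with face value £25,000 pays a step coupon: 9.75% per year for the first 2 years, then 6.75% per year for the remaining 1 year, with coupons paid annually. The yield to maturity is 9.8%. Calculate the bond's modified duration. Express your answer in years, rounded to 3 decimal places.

Periodic yield y = 0.098. First find Macaulay duration:
  t   CF        PV=CF/(1+0.098)^t    t·PV
  1     2,437.50     2,219.9454     2,219.9454
  2     2,437.50     2,021.8082     4,043.6163
  3    26,687.50    20,160.4802    60,481.4406
  Σ                 24,402.2337    66,745.0022
P = 24,402.2337; Macaulay duration = 66,745.0022 / 24,402.2337 = 2.73520 years.
Modified duration = D_Mac / (1 + y) = 2.73520 / 1.098 = 2.49108 years.

2.491 years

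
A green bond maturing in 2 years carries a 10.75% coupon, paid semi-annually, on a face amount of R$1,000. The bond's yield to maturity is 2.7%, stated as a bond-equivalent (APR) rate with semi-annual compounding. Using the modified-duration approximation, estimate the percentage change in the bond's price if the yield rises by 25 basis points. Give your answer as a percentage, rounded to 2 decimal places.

-0.46%

Periodic yield y = 0.0135. Modified duration first:
  t   CF        PV=CF/(1+0.0135)^t    t·PV
  1        53.75        53.0340        53.0340
  2        53.75        52.3276       104.6552
  3        53.75        51.6306       154.8918
  4     1,053.75       998.7173     3,994.8692
  Σ                  1,155.7096     4,307.4503
P = 1,155.7096; D_Mac = 3.72710 half-year periods = 1.86355 yrs; D_mod = 1.86355/(1+0.0135) = 1.83873 yrs.
ΔP/P ≈ -D_mod · Δy = -1.83873 × (+0.0025) = -0.004597 = -0.4597%.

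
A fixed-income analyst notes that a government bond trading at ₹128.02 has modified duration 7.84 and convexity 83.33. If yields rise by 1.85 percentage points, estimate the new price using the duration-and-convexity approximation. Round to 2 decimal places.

₹111.28

Duration effect: -D_mod·Δy = -7.84 × (+0.0185) = -0.145040
Convexity effect: ½·C·(Δy)² = 0.5 × 83.33 × (0.0185)² = +0.01425984625
ΔP/P ≈ -0.145040 + 0.01425984625 = -0.13078015375
New price ≈ 128.02 × (1 - 0.13078015375) = 111.277524716925.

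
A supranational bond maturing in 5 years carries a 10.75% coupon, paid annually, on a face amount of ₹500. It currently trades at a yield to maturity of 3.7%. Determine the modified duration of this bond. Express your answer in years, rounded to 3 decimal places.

Periodic yield y = 0.037. First find Macaulay duration:
  t   CF        PV=CF/(1+0.037)^t    t·PV
  1        53.75        51.8322        51.8322
  2        53.75        49.9828        99.9657
  3        53.75        48.1995       144.5984
  4        53.75        46.4797       185.9189
  5       553.75       461.7639     2,308.8194
  Σ                    658.2581     2,791.1345
P = 658.2581; Macaulay duration = 2,791.1345 / 658.2581 = 4.24018 years.
Modified duration = D_Mac / (1 + y) = 4.24018 / 1.037 = 4.08889 years.

4.089 years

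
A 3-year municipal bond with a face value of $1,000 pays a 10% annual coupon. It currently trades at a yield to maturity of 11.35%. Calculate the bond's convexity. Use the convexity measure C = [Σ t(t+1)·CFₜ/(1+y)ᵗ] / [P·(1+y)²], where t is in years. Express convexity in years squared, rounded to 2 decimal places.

With y = 0.1135:
  t   CF        PV=CF/(1+0.1135)^t    t·PV        t(t+1)·PV
  1       100.00        89.8069        89.8069         179.6138
  2       100.00        80.6528       161.3056         483.9169
  3     1,100.00       796.7499     2,390.2497       9,560.9989
  Σ                    967.2096     2,641.3623      10,224.5296
P = 967.2096.
Convexity = Σ t(t+1)·PV / [P·(1+y)²] = 10,224.5296 / (967.2096 × 1.239882) = 8.52594.

8.53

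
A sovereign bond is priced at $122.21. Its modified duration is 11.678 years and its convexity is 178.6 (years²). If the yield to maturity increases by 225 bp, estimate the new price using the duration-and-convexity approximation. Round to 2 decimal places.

Duration effect: -D_mod·Δy = -11.678 × (+0.0225) = -0.262755
Convexity effect: ½·C·(Δy)² = 0.5 × 178.6 × (0.0225)² = +0.045208125
ΔP/P ≈ -0.262755 + 0.045208125 = -0.217546875
New price ≈ 122.21 × (1 - 0.217546875) = 95.62359640625.

$95.62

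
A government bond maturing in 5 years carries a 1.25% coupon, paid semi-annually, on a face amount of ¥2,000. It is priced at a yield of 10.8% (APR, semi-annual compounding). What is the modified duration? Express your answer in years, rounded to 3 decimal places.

4.570 years

Periodic yield y = 0.054. First find Macaulay duration:
  t   CF        PV=CF/(1+0.054)^t    t·PV
  1        12.50        11.8596        11.8596
  2        12.50        11.2520        22.5040
  3        12.50        10.6755        32.0265
  4        12.50        10.1286        40.5142
  5        12.50         9.6096        48.0482
  6        12.50         9.1173        54.7038
  7        12.50         8.6502        60.5513
  8        12.50         8.2070        65.6561
  9        12.50         7.7865        70.0789
  10    2,012.50     1,189.4051    11,894.0506
  Σ                  1,276.6914    12,299.9931
P = 1,276.6914; Macaulay duration = 12,299.9931 / 1,276.6914 = 9.63427 half-year periods = 4.81714 years.
Modified duration = D_Mac / (1 + y) = 4.81714 / 1.054 = 4.57034 years.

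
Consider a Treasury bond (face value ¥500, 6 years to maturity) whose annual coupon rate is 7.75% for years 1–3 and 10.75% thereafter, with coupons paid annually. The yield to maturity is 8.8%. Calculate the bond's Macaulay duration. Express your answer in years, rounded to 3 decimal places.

4.989 years

Periodic yield y = 0.088. Discount each cash flow and weight by its year:
  t   CF        PV=CF/(1+0.088)^t    t·PV
  1        38.75        35.6158        35.6158
  2        38.75        32.7351        65.4702
  3        38.75        30.0874        90.2623
  4        53.75        38.3586       153.4344
  5        53.75        35.2561       176.2804
  6       553.75       333.8415     2,003.0492
  Σ                    505.8946     2,524.1124
Price P = Σ PV = 505.8946.
Macaulay duration = Σ(t·PV) / P = 2,524.1124 / 505.8946 = 4.98940 years.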